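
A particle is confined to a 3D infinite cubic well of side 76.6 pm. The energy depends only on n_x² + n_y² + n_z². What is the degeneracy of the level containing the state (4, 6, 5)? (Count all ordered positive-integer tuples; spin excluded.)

The level has n_x² + n_y² + n_z² = 77. The ordered positive-integer solutions are (2, 3, 8), (2, 8, 3), (3, 2, 8), (3, 8, 2), (4, 5, 6), (4, 6, 5), (5, 4, 6), (5, 6, 4), (6, 4, 5), (6, 5, 4), (8, 2, 3), (8, 3, 2).
That gives 12 states.

degeneracy = 12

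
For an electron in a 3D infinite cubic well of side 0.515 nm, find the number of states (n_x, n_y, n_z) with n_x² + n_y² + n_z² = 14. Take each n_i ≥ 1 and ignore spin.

The level has n_x² + n_y² + n_z² = 14. The ordered positive-integer solutions are (1, 2, 3), (1, 3, 2), (2, 1, 3), (2, 3, 1), (3, 1, 2), (3, 2, 1).
That gives 6 states.

degeneracy = 6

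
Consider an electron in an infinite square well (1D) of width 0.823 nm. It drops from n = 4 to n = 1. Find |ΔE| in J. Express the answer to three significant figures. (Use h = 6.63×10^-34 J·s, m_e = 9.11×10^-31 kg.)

E_1 = h²/(8m_eL²) = 8.905×10^-20 J.
|ΔE| = |4² − 1²|·E_1 = 15·8.905×10^-20 J = 1.34×10^-18 J.

|ΔE| = 1.34×10^-18 J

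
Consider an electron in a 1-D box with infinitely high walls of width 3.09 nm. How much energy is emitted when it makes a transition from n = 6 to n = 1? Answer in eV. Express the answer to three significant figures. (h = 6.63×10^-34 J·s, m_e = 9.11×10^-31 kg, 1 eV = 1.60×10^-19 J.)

E_1 = h²/(8m_eL²) = 6.317×10^-21 J.
|ΔE| = |6² − 1²|·E_1 = 35·6.317×10^-21 J = 2.211×10^-19 J = 1.38 eV.

|ΔE| = 1.38 eV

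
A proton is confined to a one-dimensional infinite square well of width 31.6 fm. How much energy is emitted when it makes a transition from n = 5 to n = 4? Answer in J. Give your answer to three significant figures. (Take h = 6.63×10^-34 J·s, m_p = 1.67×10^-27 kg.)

|ΔE| = 2.97×10^-13 J

E_1 = h²/(8m_pL²) = 3.295×10^-14 J.
|ΔE| = |5² − 4²|·E_1 = 9·3.295×10^-14 J = 2.97×10^-13 J.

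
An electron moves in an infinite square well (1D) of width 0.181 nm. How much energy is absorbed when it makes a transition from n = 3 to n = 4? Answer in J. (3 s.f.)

|ΔE| = 1.29×10^-17 J

E_1 = h²/(8m_eL²) = 1.839×10^-18 J.
|ΔE| = |3² − 4²|·E_1 = 7·1.839×10^-18 J = 1.29×10^-17 J.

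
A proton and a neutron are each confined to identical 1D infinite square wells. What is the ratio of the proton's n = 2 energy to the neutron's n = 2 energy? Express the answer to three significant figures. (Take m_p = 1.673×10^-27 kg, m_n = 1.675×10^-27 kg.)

1.00

E_n ∝ 1/m at fixed n and L, so the ratio is m_n/m_p = 1.675×10^-27/1.673×10^-27 = 1.00.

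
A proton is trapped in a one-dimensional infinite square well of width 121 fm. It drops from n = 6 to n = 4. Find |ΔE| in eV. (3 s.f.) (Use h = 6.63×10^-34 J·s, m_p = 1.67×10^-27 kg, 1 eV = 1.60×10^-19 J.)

E_1 = h²/(8m_pL²) = 2.247×10^-15 J.
|ΔE| = |6² − 4²|·E_1 = 20·2.247×10^-15 J = 4.494×10^-14 J = 2.81×10^5 eV.

|ΔE| = 2.81×10^5 eV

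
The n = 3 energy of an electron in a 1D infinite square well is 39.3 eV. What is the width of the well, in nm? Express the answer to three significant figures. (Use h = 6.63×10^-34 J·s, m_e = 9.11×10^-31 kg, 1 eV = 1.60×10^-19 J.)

L = 0.294 nm

From E_n = n²h²/(8m_eL²), L = n·h/√(8m_eE_n).
E_3 = 39.3 eV = 6.288×10^-18 J, so L = 3·6.63×10^-34/√(8·9.11×10^-31·6.288×10^-18) = 2.94×10^-10 m = 0.294 nm.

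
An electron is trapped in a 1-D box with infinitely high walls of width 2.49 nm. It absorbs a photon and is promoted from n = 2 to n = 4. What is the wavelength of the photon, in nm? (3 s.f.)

λ = 1.70×10^3 nm

E_1 = h²/(8m_eL²) = 9.717×10^-21 J, so ΔE = (4² − 2²)E_1 = 1.166×10^-19 J.
λ = hc/ΔE = (6.626×10^-34·2.998×10^8)/1.166×10^-19 = 1.70×10^-6 m = 1.70×10^3 nm.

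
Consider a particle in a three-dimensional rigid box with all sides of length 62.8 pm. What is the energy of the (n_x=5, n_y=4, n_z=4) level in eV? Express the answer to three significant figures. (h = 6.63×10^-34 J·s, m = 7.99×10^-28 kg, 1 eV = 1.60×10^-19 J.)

E = 6.21 eV

For a 3D rectangular well E = (h²/8m)·Σ n_i²/L_i² = (6.63×10^-34)²/(8·7.99×10^-28) · [5²/(62.8 pm)² + 4²/(62.8 pm)² + 4²/(62.8 pm)²].
Evaluating gives E = 9.939×10^-19 J = 6.21 eV.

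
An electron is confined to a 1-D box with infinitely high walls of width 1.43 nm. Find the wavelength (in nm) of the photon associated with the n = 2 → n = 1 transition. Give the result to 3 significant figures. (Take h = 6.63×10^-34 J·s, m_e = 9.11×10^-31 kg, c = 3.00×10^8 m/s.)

λ = 2.25×10^3 nm

E_1 = h²/(8m_eL²) = 2.949×10^-20 J, so ΔE = (2² − 1²)E_1 = 8.847×10^-20 J.
λ = hc/ΔE = (6.63×10^-34·3.00×10^8)/8.847×10^-20 = 2.25×10^-6 m = 2.25×10^3 nm.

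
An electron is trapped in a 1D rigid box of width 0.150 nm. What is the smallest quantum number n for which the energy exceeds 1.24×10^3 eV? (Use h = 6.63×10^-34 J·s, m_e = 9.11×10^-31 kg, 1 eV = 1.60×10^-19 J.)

n = 9

E_1 = h²/(8m_eL²) = 2.681×10^-18 J = 16.76 eV.
Need n² > 1.24×10^3/16.76 = 73.99, i.e. n > 8.602.
The smallest integer satisfying this is n = 9.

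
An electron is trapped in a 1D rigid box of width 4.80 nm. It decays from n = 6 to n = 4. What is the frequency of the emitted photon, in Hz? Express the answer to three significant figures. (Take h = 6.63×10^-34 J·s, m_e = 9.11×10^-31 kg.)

f = 7.90×10^13 Hz

E_1 = h²/(8m_eL²) = 2.618×10^-21 J and ΔE = (6² − 4²)E_1 = 5.236×10^-20 J.
f = ΔE/h = 5.236×10^-20/6.63×10^-34 = 7.90×10^13 Hz.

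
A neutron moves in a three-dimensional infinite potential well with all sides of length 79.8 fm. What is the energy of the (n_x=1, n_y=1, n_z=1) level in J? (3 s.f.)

E = 1.54×10^-14 J

For a 3D rectangular well E = (h²/8m_n)·Σ n_i²/L_i² = (6.626×10^-34)²/(8·1.675×10^-27) · [1²/(79.8 fm)² + 1²/(79.8 fm)² + 1²/(79.8 fm)²].
Evaluating gives E = 1.54×10^-14 J.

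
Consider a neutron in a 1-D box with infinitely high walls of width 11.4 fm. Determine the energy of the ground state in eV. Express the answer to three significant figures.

E_1 = 1.57×10^6 eV

For an infinite well E_n = n²h²/(8m_nL²), so E_1 = h²/(8m_nL²) = (6.626×10^-34)²/(8·1.675×10^-27·(1.14×10^-14 m)²) = 2.521×10^-13 J.
Converting, E_1 = 2.521×10^-13 J / (1.602×10^-19 J/eV) = 1.57×10^6 eV.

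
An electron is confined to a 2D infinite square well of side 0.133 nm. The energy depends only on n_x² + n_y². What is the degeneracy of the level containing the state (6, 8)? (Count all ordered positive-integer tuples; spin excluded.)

degeneracy = 2

The level has n_x² + n_y² = 100. The ordered positive-integer solutions are (6, 8), (8, 6).
That gives 2 states.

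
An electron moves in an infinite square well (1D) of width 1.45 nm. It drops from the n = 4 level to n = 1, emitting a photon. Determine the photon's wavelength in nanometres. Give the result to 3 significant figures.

E_1 = h²/(8m_eL²) = 2.866×10^-20 J, so ΔE = (4² − 1²)E_1 = 4.299×10^-19 J.
λ = hc/ΔE = (6.626×10^-34·2.998×10^8)/4.299×10^-19 = 4.62×10^-7 m = 462 nm.

λ = 462 nm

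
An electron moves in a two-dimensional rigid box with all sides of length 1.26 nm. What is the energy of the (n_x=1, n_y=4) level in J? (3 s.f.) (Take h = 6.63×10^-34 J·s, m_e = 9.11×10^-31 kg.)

E = 6.46×10^-19 J

For a 2D rectangular well E = (h²/8m_e)·Σ n_i²/L_i² = (6.63×10^-34)²/(8·9.11×10^-31) · [1²/(1.26 nm)² + 4²/(1.26 nm)²].
Evaluating gives E = 6.46×10^-19 J.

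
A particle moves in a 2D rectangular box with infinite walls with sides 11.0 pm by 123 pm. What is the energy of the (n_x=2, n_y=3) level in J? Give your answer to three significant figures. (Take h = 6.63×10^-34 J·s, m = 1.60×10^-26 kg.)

For a 2D rectangular well E = (h²/8m)·Σ n_i²/L_i² = (6.63×10^-34)²/(8·1.60×10^-26) · [2²/(11.0 pm)² + 3²/(123 pm)²].
Evaluating gives E = 1.16×10^-19 J.

E = 1.16×10^-19 J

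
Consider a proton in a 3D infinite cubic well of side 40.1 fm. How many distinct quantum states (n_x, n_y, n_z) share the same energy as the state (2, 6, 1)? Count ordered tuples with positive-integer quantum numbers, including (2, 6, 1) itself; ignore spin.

degeneracy = 9

The level has n_x² + n_y² + n_z² = 41. The ordered positive-integer solutions are (1, 2, 6), (1, 6, 2), (2, 1, 6), (2, 6, 1), (3, 4, 4), (4, 3, 4), (4, 4, 3), (6, 1, 2), (6, 2, 1).
That gives 9 states.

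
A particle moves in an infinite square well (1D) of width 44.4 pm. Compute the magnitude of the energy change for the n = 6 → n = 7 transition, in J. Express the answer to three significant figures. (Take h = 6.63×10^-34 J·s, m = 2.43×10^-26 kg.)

|ΔE| = 1.49×10^-20 J

E_1 = h²/(8mL²) = 1.147×10^-21 J.
|ΔE| = |6² − 7²|·E_1 = 13·1.147×10^-21 J = 1.49×10^-20 J.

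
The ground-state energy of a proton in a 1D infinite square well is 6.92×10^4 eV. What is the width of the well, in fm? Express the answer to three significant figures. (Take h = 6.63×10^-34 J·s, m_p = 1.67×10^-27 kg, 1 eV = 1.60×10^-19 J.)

L = 54.5 fm

From E_n = n²h²/(8m_pL²), L = n·h/√(8m_pE_n).
E_1 = 6.92×10^4 eV = 1.107×10^-14 J, so L = 1·6.63×10^-34/√(8·1.67×10^-27·1.107×10^-14) = 5.45×10^-14 m = 54.5 fm.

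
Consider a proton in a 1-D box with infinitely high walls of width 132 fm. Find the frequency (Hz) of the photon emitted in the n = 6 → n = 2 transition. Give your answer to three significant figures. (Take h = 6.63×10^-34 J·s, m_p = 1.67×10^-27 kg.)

E_1 = h²/(8m_pL²) = 1.888×10^-15 J and ΔE = (6² − 2²)E_1 = 6.042×10^-14 J.
f = ΔE/h = 6.042×10^-14/6.63×10^-34 = 9.11×10^19 Hz.

f = 9.11×10^19 Hz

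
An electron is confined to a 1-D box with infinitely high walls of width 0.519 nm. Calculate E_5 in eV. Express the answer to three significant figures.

For an infinite well E_n = n²h²/(8m_eL²), so E_1 = h²/(8m_eL²) = (6.626×10^-34)²/(8·9.109×10^-31·(5.19×10^-10 m)²) = 2.237×10^-19 J.
Then E_5 = 5²·E_1 = 25·2.237×10^-19 J = 5.593×10^-18 J.
Converting, E_5 = 5.593×10^-18 J / (1.602×10^-19 J/eV) = 34.9 eV.

E_5 = 34.9 eV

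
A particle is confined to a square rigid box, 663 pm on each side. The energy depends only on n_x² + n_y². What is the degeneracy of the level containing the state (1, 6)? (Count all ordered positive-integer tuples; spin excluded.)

degeneracy = 2

The level has n_x² + n_y² = 37. The ordered positive-integer solutions are (1, 6), (6, 1).
That gives 2 states.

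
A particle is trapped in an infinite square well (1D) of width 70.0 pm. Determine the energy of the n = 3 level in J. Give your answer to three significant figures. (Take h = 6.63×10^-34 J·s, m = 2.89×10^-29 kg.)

For an infinite well E_n = n²h²/(8mL²), so E_1 = h²/(8mL²) = (6.63×10^-34)²/(8·2.89×10^-29·(7.00×10^-11 m)²) = 3.880×10^-19 J.
Then E_3 = 3²·E_1 = 9·3.880×10^-19 J = 3.49×10^-18 J.

E_3 = 3.49×10^-18 J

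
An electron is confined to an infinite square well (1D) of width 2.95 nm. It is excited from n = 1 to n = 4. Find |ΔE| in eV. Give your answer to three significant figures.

E_1 = h²/(8m_eL²) = 6.923×10^-21 J.
|ΔE| = |1² − 4²|·E_1 = 15·6.923×10^-21 J = 1.038×10^-19 J = 0.648 eV.

|ΔE| = 0.648 eV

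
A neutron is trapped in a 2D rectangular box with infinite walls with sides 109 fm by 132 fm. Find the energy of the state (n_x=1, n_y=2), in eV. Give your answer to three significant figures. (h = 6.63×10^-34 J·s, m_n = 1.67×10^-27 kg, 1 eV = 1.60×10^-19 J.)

For a 2D rectangular well E = (h²/8m_n)·Σ n_i²/L_i² = (6.63×10^-34)²/(8·1.67×10^-27) · [1²/(109 fm)² + 2²/(132 fm)²].
Evaluating gives E = 1.032×10^-14 J = 6.45×10^4 eV.

E = 6.45×10^4 eV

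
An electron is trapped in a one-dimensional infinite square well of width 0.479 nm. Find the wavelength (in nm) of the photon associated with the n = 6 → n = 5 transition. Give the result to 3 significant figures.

λ = 68.8 nm

E_1 = h²/(8m_eL²) = 2.626×10^-19 J, so ΔE = (6² − 5²)E_1 = 2.889×10^-18 J.
λ = hc/ΔE = (6.626×10^-34·2.998×10^8)/2.889×10^-18 = 6.88×10^-8 m = 68.8 nm.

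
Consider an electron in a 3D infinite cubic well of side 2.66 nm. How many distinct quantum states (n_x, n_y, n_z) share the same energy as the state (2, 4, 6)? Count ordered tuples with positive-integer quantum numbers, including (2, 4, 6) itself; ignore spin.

The level has n_x² + n_y² + n_z² = 56. The ordered positive-integer solutions are (2, 4, 6), (2, 6, 4), (4, 2, 6), (4, 6, 2), (6, 2, 4), (6, 4, 2).
That gives 6 states.

degeneracy = 6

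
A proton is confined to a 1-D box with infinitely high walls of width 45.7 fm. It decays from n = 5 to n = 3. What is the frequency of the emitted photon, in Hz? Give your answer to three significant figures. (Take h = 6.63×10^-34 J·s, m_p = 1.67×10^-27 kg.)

f = 3.80×10^20 Hz

E_1 = h²/(8m_pL²) = 1.575×10^-14 J and ΔE = (5² − 3²)E_1 = 2.520×10^-13 J.
f = ΔE/h = 2.520×10^-13/6.63×10^-34 = 3.80×10^20 Hz.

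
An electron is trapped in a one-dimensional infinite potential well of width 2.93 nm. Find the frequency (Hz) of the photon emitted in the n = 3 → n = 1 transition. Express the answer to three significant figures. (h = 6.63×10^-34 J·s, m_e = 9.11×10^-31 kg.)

E_1 = h²/(8m_eL²) = 7.026×10^-21 J and ΔE = (3² − 1²)E_1 = 5.621×10^-20 J.
f = ΔE/h = 5.621×10^-20/6.63×10^-34 = 8.48×10^13 Hz.

f = 8.48×10^13 Hz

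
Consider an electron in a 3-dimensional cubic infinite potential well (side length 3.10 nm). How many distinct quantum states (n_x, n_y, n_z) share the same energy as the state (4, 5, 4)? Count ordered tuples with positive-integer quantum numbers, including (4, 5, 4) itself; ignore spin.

The level has n_x² + n_y² + n_z² = 57. The ordered positive-integer solutions are (2, 2, 7), (2, 7, 2), (4, 4, 5), (4, 5, 4), (5, 4, 4), (7, 2, 2).
That gives 6 states.

degeneracy = 6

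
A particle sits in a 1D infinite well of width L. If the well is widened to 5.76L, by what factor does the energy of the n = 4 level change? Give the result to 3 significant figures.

0.0301

E_n ∝ 1/L², so the energy scales by 1/5.76² = 0.0301.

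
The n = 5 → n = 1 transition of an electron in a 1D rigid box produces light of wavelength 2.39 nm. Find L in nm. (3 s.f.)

The photon carries ΔE = hc/λ = 6.626×10^-34·2.998×10^8/2.39×10^-9 m = 8.312×10^-17 J.
Since ΔE = (5² − 1²)E_1, E_1 = 3.463×10^-18 J, and L = h/√(8m_eE_1) = 1.32×10^-10 m = 0.132 nm.

L = 0.132 nm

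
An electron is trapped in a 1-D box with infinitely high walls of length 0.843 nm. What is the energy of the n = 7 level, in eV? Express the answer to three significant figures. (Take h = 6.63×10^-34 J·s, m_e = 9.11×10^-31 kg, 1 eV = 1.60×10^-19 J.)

For an infinite well E_n = n²h²/(8m_eL²), so E_1 = h²/(8m_eL²) = (6.63×10^-34)²/(8·9.11×10^-31·(8.43×10^-10 m)²) = 8.487×10^-20 J.
Then E_7 = 7²·E_1 = 49·8.487×10^-20 J = 4.159×10^-18 J.
Converting, E_7 = 4.159×10^-18 J / (1.60×10^-19 J/eV) = 26.0 eV.

E_7 = 26.0 eV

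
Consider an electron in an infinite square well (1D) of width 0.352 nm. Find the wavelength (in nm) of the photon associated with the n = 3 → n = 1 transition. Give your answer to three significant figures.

E_1 = h²/(8m_eL²) = 4.862×10^-19 J, so ΔE = (3² − 1²)E_1 = 3.890×10^-18 J.
λ = hc/ΔE = (6.626×10^-34·2.998×10^8)/3.890×10^-18 = 5.11×10^-8 m = 51.1 nm.

λ = 51.1 nm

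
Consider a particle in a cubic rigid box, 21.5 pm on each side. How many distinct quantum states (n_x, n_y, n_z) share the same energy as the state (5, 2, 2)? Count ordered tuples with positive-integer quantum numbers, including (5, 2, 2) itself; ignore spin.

The level has n_x² + n_y² + n_z² = 33. The ordered positive-integer solutions are (1, 4, 4), (2, 2, 5), (2, 5, 2), (4, 1, 4), (4, 4, 1), (5, 2, 2).
That gives 6 states.

degeneracy = 6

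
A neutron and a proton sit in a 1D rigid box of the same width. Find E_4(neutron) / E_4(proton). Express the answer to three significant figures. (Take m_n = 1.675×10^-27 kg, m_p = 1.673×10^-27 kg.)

0.999

E_n ∝ 1/m at fixed n and L, so the ratio is m_p/m_n = 1.673×10^-27/1.675×10^-27 = 0.999.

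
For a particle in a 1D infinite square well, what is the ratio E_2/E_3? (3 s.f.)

E_n ∝ n², so E_2/E_3 = 2²/3² = 4/9 = 0.444.

0.444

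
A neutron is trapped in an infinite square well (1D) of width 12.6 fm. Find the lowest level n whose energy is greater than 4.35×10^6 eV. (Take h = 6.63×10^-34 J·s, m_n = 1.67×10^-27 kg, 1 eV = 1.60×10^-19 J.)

n = 2

E_1 = h²/(8m_nL²) = 2.072×10^-13 J = 1.295×10^6 eV.
Need n² > 4.35×10^6/1.295×10^6 = 3.359, i.e. n > 1.833.
The smallest integer satisfying this is n = 2.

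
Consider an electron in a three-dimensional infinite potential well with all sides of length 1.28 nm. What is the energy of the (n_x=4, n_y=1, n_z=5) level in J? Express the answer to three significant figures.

For a 3D rectangular well E = (h²/8m_e)·Σ n_i²/L_i² = (6.626×10^-34)²/(8·9.109×10^-31) · [4²/(1.28 nm)² + 1²/(1.28 nm)² + 5²/(1.28 nm)²].
Evaluating gives E = 1.54×10^-18 J.

E = 1.54×10^-18 J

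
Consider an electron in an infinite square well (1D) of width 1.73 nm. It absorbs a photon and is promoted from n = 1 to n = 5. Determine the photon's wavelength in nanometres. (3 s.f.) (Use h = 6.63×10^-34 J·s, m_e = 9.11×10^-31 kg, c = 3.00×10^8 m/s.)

E_1 = h²/(8m_eL²) = 2.015×10^-20 J, so ΔE = (5² − 1²)E_1 = 4.836×10^-19 J.
λ = hc/ΔE = (6.63×10^-34·3.00×10^8)/4.836×10^-19 = 4.11×10^-7 m = 411 nm.

λ = 411 nm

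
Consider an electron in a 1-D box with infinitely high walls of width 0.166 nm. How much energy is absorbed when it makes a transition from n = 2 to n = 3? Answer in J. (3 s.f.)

E_1 = h²/(8m_eL²) = 2.186×10^-18 J.
|ΔE| = |2² − 3²|·E_1 = 5·2.186×10^-18 J = 1.09×10^-17 J.

|ΔE| = 1.09×10^-17 J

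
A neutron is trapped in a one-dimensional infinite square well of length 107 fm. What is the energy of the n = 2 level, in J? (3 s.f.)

For an infinite well E_n = n²h²/(8m_nL²), so E_1 = h²/(8m_nL²) = (6.626×10^-34)²/(8·1.675×10^-27·(1.07×10^-13 m)²) = 2.862×10^-15 J.
Then E_2 = 2²·E_1 = 4·2.862×10^-15 J = 1.14×10^-14 J.

E_2 = 1.14×10^-14 J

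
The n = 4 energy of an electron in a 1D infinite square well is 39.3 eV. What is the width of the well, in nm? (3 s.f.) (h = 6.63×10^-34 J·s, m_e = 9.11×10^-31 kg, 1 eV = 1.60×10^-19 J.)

From E_n = n²h²/(8m_eL²), L = n·h/√(8m_eE_n).
E_4 = 39.3 eV = 6.288×10^-18 J, so L = 4·6.63×10^-34/√(8·9.11×10^-31·6.288×10^-18) = 3.92×10^-10 m = 0.392 nm.

L = 0.392 nm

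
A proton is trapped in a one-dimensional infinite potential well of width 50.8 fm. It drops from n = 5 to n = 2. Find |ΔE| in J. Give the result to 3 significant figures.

|ΔE| = 2.67×10^-13 J

E_1 = h²/(8m_pL²) = 1.271×10^-14 J.
|ΔE| = |5² − 2²|·E_1 = 21·1.271×10^-14 J = 2.67×10^-13 J.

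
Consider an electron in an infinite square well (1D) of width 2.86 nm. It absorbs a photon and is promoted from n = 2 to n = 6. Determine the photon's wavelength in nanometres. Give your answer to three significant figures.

E_1 = h²/(8m_eL²) = 7.366×10^-21 J, so ΔE = (6² − 2²)E_1 = 2.357×10^-19 J.
λ = hc/ΔE = (6.626×10^-34·2.998×10^8)/2.357×10^-19 = 8.43×10^-7 m = 843 nm.

λ = 843 nm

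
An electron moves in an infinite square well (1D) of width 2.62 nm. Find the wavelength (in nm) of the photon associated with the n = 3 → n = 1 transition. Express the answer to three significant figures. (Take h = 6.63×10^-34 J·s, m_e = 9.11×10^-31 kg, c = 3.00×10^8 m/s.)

λ = 2.83×10^3 nm

E_1 = h²/(8m_eL²) = 8.787×10^-21 J, so ΔE = (3² − 1²)E_1 = 7.030×10^-20 J.
λ = hc/ΔE = (6.63×10^-34·3.00×10^8)/7.030×10^-20 = 2.83×10^-6 m = 2.83×10^3 nm.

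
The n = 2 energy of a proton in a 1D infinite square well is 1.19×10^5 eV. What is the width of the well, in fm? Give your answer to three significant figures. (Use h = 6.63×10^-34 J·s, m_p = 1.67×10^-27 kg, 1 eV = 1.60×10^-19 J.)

L = 83.1 fm

From E_n = n²h²/(8m_pL²), L = n·h/√(8m_pE_n).
E_2 = 1.19×10^5 eV = 1.904×10^-14 J, so L = 2·6.63×10^-34/√(8·1.67×10^-27·1.904×10^-14) = 8.31×10^-14 m = 83.1 fm.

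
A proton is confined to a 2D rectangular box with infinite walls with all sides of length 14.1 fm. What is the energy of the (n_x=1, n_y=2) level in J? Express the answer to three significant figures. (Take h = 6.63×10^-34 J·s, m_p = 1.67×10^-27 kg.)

For a 2D rectangular well E = (h²/8m_p)·Σ n_i²/L_i² = (6.63×10^-34)²/(8·1.67×10^-27) · [1²/(14.1 fm)² + 2²/(14.1 fm)²].
Evaluating gives E = 8.27×10^-13 J.

E = 8.27×10^-13 J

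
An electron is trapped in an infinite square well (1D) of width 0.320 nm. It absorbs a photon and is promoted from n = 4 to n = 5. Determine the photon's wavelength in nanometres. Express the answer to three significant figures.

λ = 37.5 nm

E_1 = h²/(8m_eL²) = 5.884×10^-19 J, so ΔE = (5² − 4²)E_1 = 5.296×10^-18 J.
λ = hc/ΔE = (6.626×10^-34·2.998×10^8)/5.296×10^-18 = 3.75×10^-8 m = 37.5 nm.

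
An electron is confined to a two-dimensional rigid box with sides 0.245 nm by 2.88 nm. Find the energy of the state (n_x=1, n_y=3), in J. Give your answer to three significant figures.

E = 1.07×10^-18 J

For a 2D rectangular well E = (h²/8m_e)·Σ n_i²/L_i² = (6.626×10^-34)²/(8·9.109×10^-31) · [1²/(0.245 nm)² + 3²/(2.88 nm)²].
Evaluating gives E = 1.07×10^-18 J.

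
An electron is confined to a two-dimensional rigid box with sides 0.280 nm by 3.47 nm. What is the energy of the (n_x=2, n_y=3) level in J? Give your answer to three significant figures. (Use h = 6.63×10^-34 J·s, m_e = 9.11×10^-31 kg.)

For a 2D rectangular well E = (h²/8m_e)·Σ n_i²/L_i² = (6.63×10^-34)²/(8·9.11×10^-31) · [2²/(0.280 nm)² + 3²/(3.47 nm)²].
Evaluating gives E = 3.12×10^-18 J.

E = 3.12×10^-18 J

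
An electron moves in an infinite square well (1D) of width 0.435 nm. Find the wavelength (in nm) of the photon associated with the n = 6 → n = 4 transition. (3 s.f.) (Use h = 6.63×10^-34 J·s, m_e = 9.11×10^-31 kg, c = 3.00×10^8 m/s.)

E_1 = h²/(8m_eL²) = 3.187×10^-19 J, so ΔE = (6² − 4²)E_1 = 6.374×10^-18 J.
λ = hc/ΔE = (6.63×10^-34·3.00×10^8)/6.374×10^-18 = 3.12×10^-8 m = 31.2 nm.

λ = 31.2 nm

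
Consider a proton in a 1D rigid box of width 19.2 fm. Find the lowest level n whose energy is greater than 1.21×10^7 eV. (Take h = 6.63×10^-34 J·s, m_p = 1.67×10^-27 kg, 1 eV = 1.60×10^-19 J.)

n = 5

E_1 = h²/(8m_pL²) = 8.925×10^-14 J = 5.578×10^5 eV.
Need n² > 1.21×10^7/5.578×10^5 = 21.69, i.e. n > 4.657.
The smallest integer satisfying this is n = 5.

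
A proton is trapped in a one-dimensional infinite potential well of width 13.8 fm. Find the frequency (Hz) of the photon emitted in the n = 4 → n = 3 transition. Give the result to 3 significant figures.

E_1 = h²/(8m_pL²) = 1.722×10^-13 J and ΔE = (4² − 3²)E_1 = 1.205×10^-12 J.
f = ΔE/h = 1.205×10^-12/6.626×10^-34 = 1.82×10^21 Hz.

f = 1.82×10^21 Hz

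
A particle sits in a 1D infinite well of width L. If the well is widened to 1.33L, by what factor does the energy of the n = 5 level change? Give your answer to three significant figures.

E_n ∝ 1/L², so the energy scales by 1/1.33² = 0.565.

0.565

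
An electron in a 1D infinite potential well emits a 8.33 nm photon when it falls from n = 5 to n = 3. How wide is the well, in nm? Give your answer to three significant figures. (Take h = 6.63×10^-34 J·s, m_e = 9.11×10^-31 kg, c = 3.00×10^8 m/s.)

The photon carries ΔE = hc/λ = 6.63×10^-34·3.00×10^8/8.33×10^-9 m = 2.388×10^-17 J.
Since ΔE = (5² − 3²)E_1, E_1 = 1.492×10^-18 J, and L = h/√(8m_eE_1) = 2.01×10^-10 m = 0.201 nm.

L = 0.201 nm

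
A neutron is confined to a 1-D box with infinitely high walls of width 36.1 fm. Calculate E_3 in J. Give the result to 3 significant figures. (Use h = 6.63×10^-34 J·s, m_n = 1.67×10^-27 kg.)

For an infinite well E_n = n²h²/(8m_nL²), so E_1 = h²/(8m_nL²) = (6.63×10^-34)²/(8·1.67×10^-27·(3.61×10^-14 m)²) = 2.525×10^-14 J.
Then E_3 = 3²·E_1 = 9·2.525×10^-14 J = 2.27×10^-13 J.

E_3 = 2.27×10^-13 J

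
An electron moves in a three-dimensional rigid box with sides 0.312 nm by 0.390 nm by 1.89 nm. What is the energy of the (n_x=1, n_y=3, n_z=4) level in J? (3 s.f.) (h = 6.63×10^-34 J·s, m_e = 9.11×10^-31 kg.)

E = 4.46×10^-18 J

For a 3D rectangular well E = (h²/8m_e)·Σ n_i²/L_i² = (6.63×10^-34)²/(8·9.11×10^-31) · [1²/(0.312 nm)² + 3²/(0.390 nm)² + 4²/(1.89 nm)²].
Evaluating gives E = 4.46×10^-18 J.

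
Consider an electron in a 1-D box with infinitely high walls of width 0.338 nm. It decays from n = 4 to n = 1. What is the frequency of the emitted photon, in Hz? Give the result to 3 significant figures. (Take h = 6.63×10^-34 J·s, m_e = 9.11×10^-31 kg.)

E_1 = h²/(8m_eL²) = 5.279×10^-19 J and ΔE = (4² − 1²)E_1 = 7.918×10^-18 J.
f = ΔE/h = 7.918×10^-18/6.63×10^-34 = 1.19×10^16 Hz.

f = 1.19×10^16 Hz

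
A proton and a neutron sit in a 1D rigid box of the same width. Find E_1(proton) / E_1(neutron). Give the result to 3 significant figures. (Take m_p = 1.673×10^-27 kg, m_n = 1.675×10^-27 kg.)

1.00

E_n ∝ 1/m at fixed n and L, so the ratio is m_n/m_p = 1.675×10^-27/1.673×10^-27 = 1.00.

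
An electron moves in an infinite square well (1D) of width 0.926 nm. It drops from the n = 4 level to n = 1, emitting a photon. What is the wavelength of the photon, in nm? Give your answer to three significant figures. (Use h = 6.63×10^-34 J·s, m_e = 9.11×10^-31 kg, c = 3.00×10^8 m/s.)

E_1 = h²/(8m_eL²) = 7.034×10^-20 J, so ΔE = (4² − 1²)E_1 = 1.055×10^-18 J.
λ = hc/ΔE = (6.63×10^-34·3.00×10^8)/1.055×10^-18 = 1.89×10^-7 m = 189 nm.

λ = 189 nm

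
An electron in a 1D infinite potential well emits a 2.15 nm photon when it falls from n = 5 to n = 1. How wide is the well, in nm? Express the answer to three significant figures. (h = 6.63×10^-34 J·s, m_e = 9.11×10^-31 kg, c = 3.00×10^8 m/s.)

The photon carries ΔE = hc/λ = 6.63×10^-34·3.00×10^8/2.15×10^-9 m = 9.251×10^-17 J.
Since ΔE = (5² − 1²)E_1, E_1 = 3.855×10^-18 J, and L = h/√(8m_eE_1) = 1.25×10^-10 m = 0.125 nm.

L = 0.125 nm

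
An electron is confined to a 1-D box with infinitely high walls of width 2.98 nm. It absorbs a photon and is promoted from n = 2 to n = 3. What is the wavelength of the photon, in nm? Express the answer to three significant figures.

E_1 = h²/(8m_eL²) = 6.784×10^-21 J, so ΔE = (3² − 2²)E_1 = 3.392×10^-20 J.
λ = hc/ΔE = (6.626×10^-34·2.998×10^8)/3.392×10^-20 = 5.86×10^-6 m = 5.86×10^3 nm.

λ = 5.86×10^3 nm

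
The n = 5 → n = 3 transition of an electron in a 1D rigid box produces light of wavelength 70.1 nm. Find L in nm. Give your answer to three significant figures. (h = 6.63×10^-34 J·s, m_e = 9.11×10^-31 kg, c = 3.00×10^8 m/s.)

The photon carries ΔE = hc/λ = 6.63×10^-34·3.00×10^8/7.01×10^-8 m = 2.837×10^-18 J.
Since ΔE = (5² − 3²)E_1, E_1 = 1.773×10^-19 J, and L = h/√(8m_eE_1) = 5.83×10^-10 m = 0.583 nm.

L = 0.583 nm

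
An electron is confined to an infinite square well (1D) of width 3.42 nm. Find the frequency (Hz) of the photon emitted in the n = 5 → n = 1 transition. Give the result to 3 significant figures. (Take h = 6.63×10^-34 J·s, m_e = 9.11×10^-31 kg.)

f = 1.87×10^14 Hz

E_1 = h²/(8m_eL²) = 5.157×10^-21 J and ΔE = (5² − 1²)E_1 = 1.238×10^-19 J.
f = ΔE/h = 1.238×10^-19/6.63×10^-34 = 1.87×10^14 Hz.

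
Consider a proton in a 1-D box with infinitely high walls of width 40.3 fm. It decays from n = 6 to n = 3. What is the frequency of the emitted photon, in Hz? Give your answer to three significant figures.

E_1 = h²/(8m_pL²) = 2.020×10^-14 J and ΔE = (6² − 3²)E_1 = 5.454×10^-13 J.
f = ΔE/h = 5.454×10^-13/6.626×10^-34 = 8.23×10^20 Hz.

f = 8.23×10^20 Hz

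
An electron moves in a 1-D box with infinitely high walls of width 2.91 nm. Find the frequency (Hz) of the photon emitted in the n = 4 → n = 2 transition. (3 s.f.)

E_1 = h²/(8m_eL²) = 7.115×10^-21 J and ΔE = (4² − 2²)E_1 = 8.538×10^-20 J.
f = ΔE/h = 8.538×10^-20/6.626×10^-34 = 1.29×10^14 Hz.

f = 1.29×10^14 Hz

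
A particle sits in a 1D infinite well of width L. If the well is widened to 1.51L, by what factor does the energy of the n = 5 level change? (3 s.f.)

0.439

E_n ∝ 1/L², so the energy scales by 1/1.51² = 0.439.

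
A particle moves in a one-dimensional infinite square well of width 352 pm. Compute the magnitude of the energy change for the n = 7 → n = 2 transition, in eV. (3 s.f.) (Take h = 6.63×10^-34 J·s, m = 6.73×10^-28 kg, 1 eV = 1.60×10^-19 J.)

|ΔE| = 0.185 eV

E_1 = h²/(8mL²) = 6.589×10^-22 J.
|ΔE| = |7² − 2²|·E_1 = 45·6.589×10^-22 J = 2.965×10^-20 J = 0.185 eV.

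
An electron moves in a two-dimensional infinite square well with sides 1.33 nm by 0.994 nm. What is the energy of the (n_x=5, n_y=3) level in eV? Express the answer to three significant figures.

E = 8.74 eV

For a 2D rectangular well E = (h²/8m_e)·Σ n_i²/L_i² = (6.626×10^-34)²/(8·9.109×10^-31) · [5²/(1.33 nm)² + 3²/(0.994 nm)²].
Evaluating gives E = 1.400×10^-18 J = 8.74 eV.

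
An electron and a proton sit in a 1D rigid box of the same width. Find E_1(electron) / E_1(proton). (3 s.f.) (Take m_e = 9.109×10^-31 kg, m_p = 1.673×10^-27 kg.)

E_n ∝ 1/m at fixed n and L, so the ratio is m_p/m_e = 1.673×10^-27/9.109×10^-31 = 1.84×10^3.

1.84×10^3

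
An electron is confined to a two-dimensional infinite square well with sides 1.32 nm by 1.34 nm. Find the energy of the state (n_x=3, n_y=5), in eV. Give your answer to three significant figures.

For a 2D rectangular well E = (h²/8m_e)·Σ n_i²/L_i² = (6.626×10^-34)²/(8·9.109×10^-31) · [3²/(1.32 nm)² + 5²/(1.34 nm)²].
Evaluating gives E = 1.150×10^-18 J = 7.18 eV.

E = 7.18 eV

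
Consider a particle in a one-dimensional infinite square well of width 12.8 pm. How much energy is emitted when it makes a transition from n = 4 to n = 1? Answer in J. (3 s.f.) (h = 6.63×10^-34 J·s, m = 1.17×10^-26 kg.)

|ΔE| = 4.30×10^-19 J

E_1 = h²/(8mL²) = 2.866×10^-20 J.
|ΔE| = |4² − 1²|·E_1 = 15·2.866×10^-20 J = 4.30×10^-19 J.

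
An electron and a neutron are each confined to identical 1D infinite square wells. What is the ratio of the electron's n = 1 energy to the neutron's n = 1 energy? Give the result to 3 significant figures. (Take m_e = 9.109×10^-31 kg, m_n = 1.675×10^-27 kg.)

1.84×10^3

E_n ∝ 1/m at fixed n and L, so the ratio is m_n/m_e = 1.675×10^-27/9.109×10^-31 = 1.84×10^3.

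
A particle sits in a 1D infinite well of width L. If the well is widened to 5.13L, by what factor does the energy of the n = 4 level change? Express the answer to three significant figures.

0.0380

E_n ∝ 1/L², so the energy scales by 1/5.13² = 0.0380.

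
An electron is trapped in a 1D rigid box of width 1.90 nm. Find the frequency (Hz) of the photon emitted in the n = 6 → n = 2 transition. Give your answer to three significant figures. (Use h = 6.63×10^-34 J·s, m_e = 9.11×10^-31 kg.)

E_1 = h²/(8m_eL²) = 1.671×10^-20 J and ΔE = (6² − 2²)E_1 = 5.347×10^-19 J.
f = ΔE/h = 5.347×10^-19/6.63×10^-34 = 8.06×10^14 Hz.

f = 8.06×10^14 Hz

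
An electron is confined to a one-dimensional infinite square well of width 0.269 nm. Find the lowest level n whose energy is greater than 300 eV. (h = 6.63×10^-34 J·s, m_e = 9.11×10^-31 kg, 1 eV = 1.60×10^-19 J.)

E_1 = h²/(8m_eL²) = 8.335×10^-19 J = 5.209 eV.
Need n² > 300/5.209 = 57.59, i.e. n > 7.589.
The smallest integer satisfying this is n = 8.

n = 8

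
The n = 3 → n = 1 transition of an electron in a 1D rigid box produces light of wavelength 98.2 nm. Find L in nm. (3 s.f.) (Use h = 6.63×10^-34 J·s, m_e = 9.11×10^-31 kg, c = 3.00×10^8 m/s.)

The photon carries ΔE = hc/λ = 6.63×10^-34·3.00×10^8/9.82×10^-8 m = 2.025×10^-18 J.
Since ΔE = (3² − 1²)E_1, E_1 = 2.531×10^-19 J, and L = h/√(8m_eE_1) = 4.88×10^-10 m = 0.488 nm.

L = 0.488 nm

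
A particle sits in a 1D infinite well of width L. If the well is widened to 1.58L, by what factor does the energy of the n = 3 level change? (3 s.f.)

0.401

E_n ∝ 1/L², so the energy scales by 1/1.58² = 0.401.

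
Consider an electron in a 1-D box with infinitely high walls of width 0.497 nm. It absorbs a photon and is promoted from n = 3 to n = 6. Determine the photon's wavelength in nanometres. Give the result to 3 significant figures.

E_1 = h²/(8m_eL²) = 2.439×10^-19 J, so ΔE = (6² − 3²)E_1 = 6.585×10^-18 J.
λ = hc/ΔE = (6.626×10^-34·2.998×10^8)/6.585×10^-18 = 3.02×10^-8 m = 30.2 nm.

λ = 30.2 nm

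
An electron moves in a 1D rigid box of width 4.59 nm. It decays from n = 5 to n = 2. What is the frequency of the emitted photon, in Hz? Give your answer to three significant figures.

E_1 = h²/(8m_eL²) = 2.860×10^-21 J and ΔE = (5² − 2²)E_1 = 6.006×10^-20 J.
f = ΔE/h = 6.006×10^-20/6.626×10^-34 = 9.06×10^13 Hz.

f = 9.06×10^13 Hz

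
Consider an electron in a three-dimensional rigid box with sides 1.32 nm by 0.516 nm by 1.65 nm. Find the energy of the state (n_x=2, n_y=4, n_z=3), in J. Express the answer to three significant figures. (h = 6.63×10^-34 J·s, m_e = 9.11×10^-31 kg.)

For a 3D rectangular well E = (h²/8m_e)·Σ n_i²/L_i² = (6.63×10^-34)²/(8·9.11×10^-31) · [2²/(1.32 nm)² + 4²/(0.516 nm)² + 3²/(1.65 nm)²].
Evaluating gives E = 3.96×10^-18 J.

E = 3.96×10^-18 J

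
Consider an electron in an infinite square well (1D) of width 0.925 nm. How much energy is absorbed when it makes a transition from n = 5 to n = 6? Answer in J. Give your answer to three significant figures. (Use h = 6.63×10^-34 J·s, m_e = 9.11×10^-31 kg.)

E_1 = h²/(8m_eL²) = 7.049×10^-20 J.
|ΔE| = |5² − 6²|·E_1 = 11·7.049×10^-20 J = 7.75×10^-19 J.

|ΔE| = 7.75×10^-19 J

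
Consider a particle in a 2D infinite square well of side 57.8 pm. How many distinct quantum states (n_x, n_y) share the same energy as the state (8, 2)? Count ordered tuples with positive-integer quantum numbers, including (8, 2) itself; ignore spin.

degeneracy = 2

The level has n_x² + n_y² = 68. The ordered positive-integer solutions are (2, 8), (8, 2).
That gives 2 states.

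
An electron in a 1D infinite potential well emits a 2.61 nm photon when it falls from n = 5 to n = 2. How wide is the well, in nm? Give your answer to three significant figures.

The photon carries ΔE = hc/λ = 6.626×10^-34·2.998×10^8/2.61×10^-9 m = 7.611×10^-17 J.
Since ΔE = (5² − 2²)E_1, E_1 = 3.624×10^-18 J, and L = h/√(8m_eE_1) = 1.29×10^-10 m = 0.129 nm.

L = 0.129 nm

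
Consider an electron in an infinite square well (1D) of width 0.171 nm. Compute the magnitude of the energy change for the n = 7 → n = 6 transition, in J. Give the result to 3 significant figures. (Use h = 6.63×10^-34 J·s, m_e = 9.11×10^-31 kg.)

E_1 = h²/(8m_eL²) = 2.063×10^-18 J.
|ΔE| = |7² − 6²|·E_1 = 13·2.063×10^-18 J = 2.68×10^-17 J.

|ΔE| = 2.68×10^-17 J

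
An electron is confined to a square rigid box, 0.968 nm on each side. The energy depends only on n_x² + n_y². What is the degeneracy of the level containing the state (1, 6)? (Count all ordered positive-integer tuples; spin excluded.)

degeneracy = 2

The level has n_x² + n_y² = 37. The ordered positive-integer solutions are (1, 6), (6, 1).
That gives 2 states.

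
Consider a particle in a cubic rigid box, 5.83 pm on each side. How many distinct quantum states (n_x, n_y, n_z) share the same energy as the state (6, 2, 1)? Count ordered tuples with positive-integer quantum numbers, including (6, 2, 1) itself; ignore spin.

The level has n_x² + n_y² + n_z² = 41. The ordered positive-integer solutions are (1, 2, 6), (1, 6, 2), (2, 1, 6), (2, 6, 1), (3, 4, 4), (4, 3, 4), (4, 4, 3), (6, 1, 2), (6, 2, 1).
That gives 9 states.

degeneracy = 9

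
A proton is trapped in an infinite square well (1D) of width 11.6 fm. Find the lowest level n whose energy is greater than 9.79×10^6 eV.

n = 3

E_1 = h²/(8m_pL²) = 2.438×10^-13 J = 1.522×10^6 eV.
Need n² > 9.79×10^6/1.522×10^6 = 6.432, i.e. n > 2.536.
The smallest integer satisfying this is n = 3.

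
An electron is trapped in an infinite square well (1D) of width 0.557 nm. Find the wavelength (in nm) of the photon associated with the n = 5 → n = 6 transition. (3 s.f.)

λ = 93.0 nm

E_1 = h²/(8m_eL²) = 1.942×10^-19 J, so ΔE = (6² − 5²)E_1 = 2.136×10^-18 J.
λ = hc/ΔE = (6.626×10^-34·2.998×10^8)/2.136×10^-18 = 9.30×10^-8 m = 93.0 nm.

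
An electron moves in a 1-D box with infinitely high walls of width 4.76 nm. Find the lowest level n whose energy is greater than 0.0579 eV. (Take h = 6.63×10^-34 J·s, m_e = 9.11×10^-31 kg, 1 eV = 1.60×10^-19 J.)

n = 2

E_1 = h²/(8m_eL²) = 2.662×10^-21 J = 0.01664 eV.
Need n² > 0.0579/0.01664 = 3.480, i.e. n > 1.865.
The smallest integer satisfying this is n = 2.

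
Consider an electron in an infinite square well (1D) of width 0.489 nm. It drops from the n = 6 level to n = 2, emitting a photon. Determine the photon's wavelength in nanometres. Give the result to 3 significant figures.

λ = 24.6 nm

E_1 = h²/(8m_eL²) = 2.520×10^-19 J, so ΔE = (6² − 2²)E_1 = 8.064×10^-18 J.
λ = hc/ΔE = (6.626×10^-34·2.998×10^8)/8.064×10^-18 = 2.46×10^-8 m = 24.6 nm.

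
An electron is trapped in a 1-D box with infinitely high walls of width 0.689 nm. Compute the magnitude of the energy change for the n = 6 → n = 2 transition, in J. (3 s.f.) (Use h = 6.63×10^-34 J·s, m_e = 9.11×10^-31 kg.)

E_1 = h²/(8m_eL²) = 1.271×10^-19 J.
|ΔE| = |6² − 2²|·E_1 = 32·1.271×10^-19 J = 4.07×10^-18 J.

|ΔE| = 4.07×10^-18 J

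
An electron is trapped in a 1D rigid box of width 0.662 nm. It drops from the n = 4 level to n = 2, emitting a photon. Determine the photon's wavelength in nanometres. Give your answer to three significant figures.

λ = 120 nm

E_1 = h²/(8m_eL²) = 1.375×10^-19 J, so ΔE = (4² − 2²)E_1 = 1.650×10^-18 J.
λ = hc/ΔE = (6.626×10^-34·2.998×10^8)/1.650×10^-18 = 1.20×10^-7 m = 120 nm.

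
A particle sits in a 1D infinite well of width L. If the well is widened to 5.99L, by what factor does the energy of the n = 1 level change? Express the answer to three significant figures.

0.0279

E_n ∝ 1/L², so the energy scales by 1/5.99² = 0.0279.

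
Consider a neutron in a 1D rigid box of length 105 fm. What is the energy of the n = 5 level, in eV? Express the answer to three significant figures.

E_5 = 4.64×10^5 eV

For an infinite well E_n = n²h²/(8m_nL²), so E_1 = h²/(8m_nL²) = (6.626×10^-34)²/(8·1.675×10^-27·(1.05×10^-13 m)²) = 2.972×10^-15 J.
Then E_5 = 5²·E_1 = 25·2.972×10^-15 J = 7.430×10^-14 J.
Converting, E_5 = 7.430×10^-14 J / (1.602×10^-19 J/eV) = 4.64×10^5 eV.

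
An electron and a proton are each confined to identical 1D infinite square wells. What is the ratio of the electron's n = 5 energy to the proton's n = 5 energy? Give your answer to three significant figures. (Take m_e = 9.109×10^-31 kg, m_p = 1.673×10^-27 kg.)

1.84×10^3

E_n ∝ 1/m at fixed n and L, so the ratio is m_p/m_e = 1.673×10^-27/9.109×10^-31 = 1.84×10^3.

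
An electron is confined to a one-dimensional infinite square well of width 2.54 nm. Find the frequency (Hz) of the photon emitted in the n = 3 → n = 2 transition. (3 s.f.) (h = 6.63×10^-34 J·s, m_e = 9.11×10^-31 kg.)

E_1 = h²/(8m_eL²) = 9.349×10^-21 J and ΔE = (3² − 2²)E_1 = 4.674×10^-20 J.
f = ΔE/h = 4.674×10^-20/6.63×10^-34 = 7.05×10^13 Hz.

f = 7.05×10^13 Hz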